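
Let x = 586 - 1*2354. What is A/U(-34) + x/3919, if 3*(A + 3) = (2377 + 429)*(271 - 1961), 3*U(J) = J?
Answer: 18584421819/133246 ≈ 1.3947e+5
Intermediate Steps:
U(J) = J/3
x = -1768 (x = 586 - 2354 = -1768)
A = -4742149/3 (A = -3 + ((2377 + 429)*(271 - 1961))/3 = -3 + (2806*(-1690))/3 = -3 + (1/3)*(-4742140) = -3 - 4742140/3 = -4742149/3 ≈ -1.5807e+6)
A/U(-34) + x/3919 = -4742149/(3*((1/3)*(-34))) - 1768/3919 = -4742149/(3*(-34/3)) - 1768*1/3919 = -4742149/3*(-3/34) - 1768/3919 = 4742149/34 - 1768/3919 = 18584421819/133246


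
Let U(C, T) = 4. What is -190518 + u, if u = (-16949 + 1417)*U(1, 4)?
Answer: -252646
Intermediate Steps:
u = -62128 (u = (-16949 + 1417)*4 = -15532*4 = -62128)
-190518 + u = -190518 - 62128 = -252646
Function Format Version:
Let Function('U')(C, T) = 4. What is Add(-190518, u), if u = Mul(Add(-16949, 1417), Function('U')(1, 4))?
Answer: -252646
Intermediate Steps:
u = -62128 (u = Mul(Add(-16949, 1417), 4) = Mul(-15532, 4) = -62128)
Add(-190518, u) = Add(-190518, -62128) = -252646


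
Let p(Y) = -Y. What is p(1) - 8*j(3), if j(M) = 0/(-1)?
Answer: -1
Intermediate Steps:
j(M) = 0 (j(M) = 0*(-1) = 0)
p(1) - 8*j(3) = -1*1 - 8*0 = -1 + 0 = -1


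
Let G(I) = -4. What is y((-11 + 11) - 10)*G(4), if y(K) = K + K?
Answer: 80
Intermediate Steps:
y(K) = 2*K
y((-11 + 11) - 10)*G(4) = (2*((-11 + 11) - 10))*(-4) = (2*(0 - 10))*(-4) = (2*(-10))*(-4) = -20*(-4) = 80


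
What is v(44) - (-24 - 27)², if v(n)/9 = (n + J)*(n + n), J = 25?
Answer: 52047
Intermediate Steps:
v(n) = 18*n*(25 + n) (v(n) = 9*((n + 25)*(n + n)) = 9*((25 + n)*(2*n)) = 9*(2*n*(25 + n)) = 18*n*(25 + n))
v(44) - (-24 - 27)² = 18*44*(25 + 44) - (-24 - 27)² = 18*44*69 - 1*(-51)² = 54648 - 1*2601 = 54648 - 2601 = 52047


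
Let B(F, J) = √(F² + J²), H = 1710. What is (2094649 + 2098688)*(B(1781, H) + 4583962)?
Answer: 19222097461194 + 4193337*√6096061 ≈ 1.9232e+13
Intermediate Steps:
(2094649 + 2098688)*(B(1781, H) + 4583962) = (2094649 + 2098688)*(√(1781² + 1710²) + 4583962) = 4193337*(√(3171961 + 2924100) + 4583962) = 4193337*(√6096061 + 4583962) = 4193337*(4583962 + √6096061) = 19222097461194 + 4193337*√6096061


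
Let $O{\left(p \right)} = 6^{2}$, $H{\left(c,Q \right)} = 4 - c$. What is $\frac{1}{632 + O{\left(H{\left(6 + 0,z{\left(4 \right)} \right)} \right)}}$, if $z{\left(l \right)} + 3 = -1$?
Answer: $\frac{1}{668} \approx 0.001497$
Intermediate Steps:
$z{\left(l \right)} = -4$ ($z{\left(l \right)} = -3 - 1 = -4$)
$O{\left(p \right)} = 36$
$\frac{1}{632 + O{\left(H{\left(6 + 0,z{\left(4 \right)} \right)} \right)}} = \frac{1}{632 + 36} = \frac{1}{668}$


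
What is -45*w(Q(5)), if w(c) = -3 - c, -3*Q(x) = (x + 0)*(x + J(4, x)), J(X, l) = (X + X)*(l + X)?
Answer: -5640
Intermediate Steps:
J(X, l) = 2*X*(X + l) (J(X, l) = (2*X)*(X + l) = 2*X*(X + l))
Q(x) = -x*(32 + 9*x)/3 (Q(x) = -(x + 0)*(x + 2*4*(4 + x))/3 = -x*(x + (32 + 8*x))/3 = -x*(32 + 9*x)/3)
-45*w(Q(5)) = -45*(-3 - (-1)*5*(32 + 9*5)/3) = -45*(-3 - (-1)*5*(32 + 45)/3) = -45*(-3 - (-1)*5*77/3) = -45*(-3 - 1*(-385/3)) = -45*(-3 + 385/3) = -45*376/3 = -5640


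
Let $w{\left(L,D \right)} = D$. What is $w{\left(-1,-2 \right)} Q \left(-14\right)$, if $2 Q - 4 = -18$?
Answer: $-196$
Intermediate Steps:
$Q = -7$ ($Q = 2 + \frac{1}{2} \left(-18\right) = 2 - 9 = -7$)
$w{\left(-1,-2 \right)} Q \left(-14\right) = \left(-2\right) \left(-7\right) \left(-14\right) = 14 \left(-14\right) = -196$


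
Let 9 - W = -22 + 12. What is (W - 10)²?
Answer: 81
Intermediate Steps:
W = 19 (W = 9 - (-22 + 12) = 9 - 1*(-10) = 9 + 10 = 19)
(W - 10)² = (19 - 10)² = 9² = 81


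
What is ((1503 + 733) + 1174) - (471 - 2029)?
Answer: 4968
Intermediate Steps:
((1503 + 733) + 1174) - (471 - 2029) = (2236 + 1174) - 1*(-1558) = 3410 + 1558 = 4968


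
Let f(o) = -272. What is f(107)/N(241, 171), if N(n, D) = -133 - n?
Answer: 8/11 ≈ 0.72727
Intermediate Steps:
f(107)/N(241, 171) = -272/(-133 - 1*241) = -272/(-133 - 241) = -272/(-374) = -272*(-1/374) = 8/11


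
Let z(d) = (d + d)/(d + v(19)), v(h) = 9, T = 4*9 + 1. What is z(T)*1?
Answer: 37/23 ≈ 1.6087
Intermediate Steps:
T = 37 (T = 36 + 1 = 37)
z(d) = 2*d/(9 + d) (z(d) = (d + d)/(d + 9) = (2*d)/(9 + d) = 2*d/(9 + d))
z(T)*1 = (2*37/(9 + 37))*1 = (2*37/46)*1 = (2*37*(1/46))*1 = (37/23)*1 = 37/23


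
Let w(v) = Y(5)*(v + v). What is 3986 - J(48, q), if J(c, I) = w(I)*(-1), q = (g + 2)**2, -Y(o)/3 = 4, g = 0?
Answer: 3890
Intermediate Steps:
Y(o) = -12 (Y(o) = -3*4 = -12)
q = 4 (q = (0 + 2)**2 = 2**2 = 4)
w(v) = -24*v (w(v) = -12*(v + v) = -24*v)
J(c, I) = 24*I (J(c, I) = -24*I*(-1) = 24*I)
3986 - J(48, q) = 3986 - 24*4 = 3986 - 1*96 = 3986 - 96 = 3890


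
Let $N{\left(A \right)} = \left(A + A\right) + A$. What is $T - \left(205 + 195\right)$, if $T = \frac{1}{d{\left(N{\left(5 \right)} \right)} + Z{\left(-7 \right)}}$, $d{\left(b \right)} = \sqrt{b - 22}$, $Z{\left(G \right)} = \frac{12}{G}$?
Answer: $- \frac{194884}{487} - \frac{49 i \sqrt{7}}{487} \approx -400.17 - 0.2662 i$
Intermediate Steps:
$N{\left(A \right)} = 3 A$ ($N{\left(A \right)} = 2 A + A = 3 A$)
$d{\left(b \right)} = \sqrt{-22 + b}$
$T = \frac{1}{- \frac{12}{7} + i \sqrt{7}}$ ($T = \frac{1}{\sqrt{-22 + 3 \cdot 5} + \frac{12}{-7}} = \frac{1}{\sqrt{-22 + 15} + 12 \left(- \frac{1}{7}\right)} = \frac{1}{\sqrt{-7} - \frac{12}{7}} = \frac{1}{i \sqrt{7} - \frac{12}{7}} = \frac{1}{- \frac{12}{7} + i \sqrt{7}} \approx -0.17248 - 0.2662 i$)
$T - \left(205 + 195\right) = \left(- \frac{84}{487} - \frac{49 i \sqrt{7}}{487}\right) - \left(205 + 195\right) = \left(- \frac{84}{487} - \frac{49 i \sqrt{7}}{487}\right) - 400 = - \frac{194884}{487} - \frac{49 i \sqrt{7}}{487}$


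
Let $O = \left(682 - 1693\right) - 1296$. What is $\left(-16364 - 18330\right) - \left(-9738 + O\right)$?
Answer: $-22649$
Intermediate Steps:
$O = -2307$ ($O = -1011 - 1296 = -2307$)
$\left(-16364 - 18330\right) - \left(-9738 + O\right) = \left(-16364 - 18330\right) + \left(9738 - -2307\right) = -34694 + \left(9738 + 2307\right) = -34694 + 12045 = -22649$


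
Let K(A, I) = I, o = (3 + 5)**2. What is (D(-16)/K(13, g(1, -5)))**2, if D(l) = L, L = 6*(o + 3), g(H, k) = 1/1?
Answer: 161604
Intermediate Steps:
g(H, k) = 1 (g(H, k) = 1*1 = 1)
o = 64 (o = 8**2 = 64)
L = 402 (L = 6*(64 + 3) = 6*67 = 402)
D(l) = 402
(D(-16)/K(13, g(1, -5)))**2 = (402/1)**2 = (402*1)**2 = 402**2 = 161604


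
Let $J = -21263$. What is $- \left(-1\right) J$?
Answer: $-21263$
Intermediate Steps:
$- \left(-1\right) J = - \left(-1\right) \left(-21263\right) = \left(-1\right) 21263 = -21263$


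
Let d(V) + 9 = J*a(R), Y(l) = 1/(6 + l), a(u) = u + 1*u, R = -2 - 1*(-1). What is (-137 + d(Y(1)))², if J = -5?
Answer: 18496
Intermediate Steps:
R = -1 (R = -2 + 1 = -1)
a(u) = 2*u (a(u) = u + u = 2*u)
d(V) = 1 (d(V) = -9 - 10*(-1) = -9 - 5*(-2) = -9 + 10 = 1)
(-137 + d(Y(1)))² = (-137 + 1)² = (-136)² = 18496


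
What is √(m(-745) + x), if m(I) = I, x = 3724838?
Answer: √3724093 ≈ 1929.8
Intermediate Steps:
√(m(-745) + x) = √(-745 + 3724838) = √3724093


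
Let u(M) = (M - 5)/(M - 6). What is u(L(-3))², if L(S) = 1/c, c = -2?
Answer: 121/169 ≈ 0.71598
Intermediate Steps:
L(S) = -½ (L(S) = 1/(-2) = -½)
u(M) = (-5 + M)/(-6 + M)
u(L(-3))² = ((-5 - ½)/(-6 - ½))² = (-11/2/(-13/2))² = (-2/13*(-11/2))² = (11/13)² = 121/169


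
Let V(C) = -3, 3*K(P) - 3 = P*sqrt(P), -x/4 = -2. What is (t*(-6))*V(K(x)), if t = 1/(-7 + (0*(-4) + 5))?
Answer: -9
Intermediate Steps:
x = 8 (x = -4*(-2) = 8)
K(P) = 1 + P**(3/2)/3 (K(P) = 1 + (P*sqrt(P))/3 = 1 + P**(3/2)/3)
t = -1/2 (t = 1/(-7 + (0 + 5)) = 1/(-7 + 5) = 1/(-2) = -1/2 ≈ -0.50000)
(t*(-6))*V(K(x)) = -1/2*(-6)*(-3) = 3*(-3) = -9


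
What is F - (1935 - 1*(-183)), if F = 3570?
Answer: 1452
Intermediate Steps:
F - (1935 - 1*(-183)) = 3570 - (1935 - 1*(-183)) = 3570 - (1935 + 183) = 3570 - 1*2118 = 3570 - 2118 = 1452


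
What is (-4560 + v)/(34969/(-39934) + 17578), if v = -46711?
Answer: -186132374/63811353 ≈ -2.9169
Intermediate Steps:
(-4560 + v)/(34969/(-39934) + 17578) = (-4560 - 46711)/(34969/(-39934) + 17578) = -51271/(34969*(-1/39934) + 17578) = -51271/(-34969/39934 + 17578) = -51271/701924883/39934 = -51271*39934/701924883 = -186132374/63811353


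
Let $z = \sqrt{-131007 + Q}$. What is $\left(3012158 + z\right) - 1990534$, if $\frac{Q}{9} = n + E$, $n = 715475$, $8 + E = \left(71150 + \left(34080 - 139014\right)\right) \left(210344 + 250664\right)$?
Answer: $1021624 + 2 i \sqrt{35041485063} \approx 1.0216 \cdot 10^{6} + 3.7439 \cdot 10^{5} i$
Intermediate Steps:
$E = -15574694280$ ($E = -8 + \left(71150 + \left(34080 - 139014\right)\right) \left(210344 + 250664\right) = -8 + \left(71150 - 104934\right) 461008 = -8 - 15574694272 = -15574694280$)
$Q = -140165809245$ ($Q = 9 \left(715475 - 15574694280\right) = 9 \left(-15573978805\right) = -140165809245$)
$z = 2 i \sqrt{35041485063}$ ($z = \sqrt{-131007 - 140165809245} = \sqrt{-140165940252} = 2 i \sqrt{35041485063} \approx 3.7439 \cdot 10^{5} i$)
$\left(3012158 + z\right) - 1990534 = \left(3012158 + 2 i \sqrt{35041485063}\right) - 1990534 = 1021624 + 2 i \sqrt{35041485063}$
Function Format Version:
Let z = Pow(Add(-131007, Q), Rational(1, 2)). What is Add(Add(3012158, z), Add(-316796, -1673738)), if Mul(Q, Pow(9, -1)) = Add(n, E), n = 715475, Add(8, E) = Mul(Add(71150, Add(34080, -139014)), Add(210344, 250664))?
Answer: Add(1021624, Mul(2, I, Pow(35041485063, Rational(1, 2)))) ≈ Add(1.0216e+6, Mul(3.7439e+5, I))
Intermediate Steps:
E = -15574694280 (E = Add(-8, Mul(Add(71150, Add(34080, -139014)), Add(210344, 250664))) = Add(-8, Mul(Add(71150, -104934), 461008)) = Add(-8, Mul(-33784, 461008)) = Add(-8, -15574694272) = -15574694280)
Q = -140165809245 (Q = Mul(9, Add(715475, -15574694280)) = Mul(9, -15573978805) = -140165809245)
z = Mul(2, I, Pow(35041485063, Rational(1, 2))) (z = Pow(Add(-131007, -140165809245), Rational(1, 2)) = Pow(-140165940252, Rational(1, 2)) = Mul(2, I, Pow(35041485063, Rational(1, 2))) ≈ Mul(3.7439e+5, I))
Add(Add(3012158, z), Add(-316796, -1673738)) = Add(Add(3012158, Mul(2, I, Pow(35041485063, Rational(1, 2)))), Add(-316796, -1673738)) = Add(Add(3012158, Mul(2, I, Pow(35041485063, Rational(1, 2)))), -1990534) = Add(1021624, Mul(2, I, Pow(35041485063, Rational(1, 2))))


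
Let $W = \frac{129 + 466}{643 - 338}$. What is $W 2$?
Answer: $\frac{238}{61} \approx 3.9016$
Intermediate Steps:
$W = \frac{119}{61}$ ($W = \frac{595}{305} = 595 \cdot \frac{1}{305} = \frac{119}{61} \approx 1.9508$)
$W 2 = \frac{119}{61} \cdot 2 = \frac{238}{61}$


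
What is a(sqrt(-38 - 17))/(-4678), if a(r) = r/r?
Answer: -1/4678 ≈ -0.00021377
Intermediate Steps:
a(r) = 1
a(sqrt(-38 - 17))/(-4678) = 1/(-4678) = 1*(-1/4678) = -1/4678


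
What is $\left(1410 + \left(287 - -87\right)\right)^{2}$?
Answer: $3182656$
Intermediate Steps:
$\left(1410 + \left(287 - -87\right)\right)^{2} = \left(1410 + \left(287 + 87\right)\right)^{2} = \left(1410 + 374\right)^{2} = 1784^{2} = 3182656$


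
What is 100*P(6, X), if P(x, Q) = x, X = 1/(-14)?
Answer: 600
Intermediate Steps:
X = -1/14 ≈ -0.071429
100*P(6, X) = 100*6 = 600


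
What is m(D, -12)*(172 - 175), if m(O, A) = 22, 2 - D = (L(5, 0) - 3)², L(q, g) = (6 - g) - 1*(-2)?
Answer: -66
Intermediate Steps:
L(q, g) = 8 - g (L(q, g) = (6 - g) + 2 = 8 - g)
D = -23 (D = 2 - ((8 - 1*0) - 3)² = 2 - ((8 + 0) - 3)² = 2 - (8 - 3)² = 2 - 1*5² = 2 - 1*25 = 2 - 25 = -23)
m(D, -12)*(172 - 175) = 22*(172 - 175) = 22*(-3) = -66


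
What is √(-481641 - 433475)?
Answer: 2*I*√228779 ≈ 956.62*I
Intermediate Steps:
√(-481641 - 433475) = √(-915116) = 2*I*√228779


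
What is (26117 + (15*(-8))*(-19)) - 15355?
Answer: 13042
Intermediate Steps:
(26117 + (15*(-8))*(-19)) - 15355 = (26117 - 120*(-19)) - 15355 = (26117 + 2280) - 15355 = 28397 - 15355 = 13042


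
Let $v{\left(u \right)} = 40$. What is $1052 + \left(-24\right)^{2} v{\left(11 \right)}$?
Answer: $24092$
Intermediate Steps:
$1052 + \left(-24\right)^{2} v{\left(11 \right)} = 1052 + \left(-24\right)^{2} \cdot 40 = 1052 + 576 \cdot 40 = 1052 + 23040 = 24092$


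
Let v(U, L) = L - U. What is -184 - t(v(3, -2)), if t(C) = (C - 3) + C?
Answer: -171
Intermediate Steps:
t(C) = -3 + 2*C (t(C) = (-3 + C) + C = -3 + 2*C)
-184 - t(v(3, -2)) = -184 - (-3 + 2*(-2 - 1*3)) = -184 - (-3 + 2*(-2 - 3)) = -184 - (-3 + 2*(-5)) = -184 - (-3 - 10) = -184 - 1*(-13) = -184 + 13 = -171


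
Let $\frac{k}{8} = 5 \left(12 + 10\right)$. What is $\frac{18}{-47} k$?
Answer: $- \frac{15840}{47} \approx -337.02$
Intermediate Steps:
$k = 880$ ($k = 8 \cdot 5 \left(12 + 10\right) = 8 \cdot 5 \cdot 22 = 8 \cdot 110 = 880$)
$\frac{18}{-47} k = \frac{18}{-47} \cdot 880 = 18 \left(- \frac{1}{47}\right) 880 = \left(- \frac{18}{47}\right) 880 = - \frac{15840}{47}$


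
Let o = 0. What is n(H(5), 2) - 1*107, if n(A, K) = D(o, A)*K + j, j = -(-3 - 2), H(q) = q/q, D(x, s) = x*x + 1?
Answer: -100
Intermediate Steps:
D(x, s) = 1 + x**2 (D(x, s) = x**2 + 1 = 1 + x**2)
H(q) = 1
j = 5 (j = -1*(-5) = 5)
n(A, K) = 5 + K (n(A, K) = (1 + 0**2)*K + 5 = (1 + 0)*K + 5 = 1*K + 5 = K + 5 = 5 + K)
n(H(5), 2) - 1*107 = (5 + 2) - 1*107 = 7 - 107 = -100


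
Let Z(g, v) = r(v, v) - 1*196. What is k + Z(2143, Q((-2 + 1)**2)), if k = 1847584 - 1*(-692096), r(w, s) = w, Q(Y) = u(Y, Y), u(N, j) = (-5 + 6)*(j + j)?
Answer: 2539486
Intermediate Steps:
u(N, j) = 2*j (u(N, j) = 1*(2*j) = 2*j)
Q(Y) = 2*Y
Z(g, v) = -196 + v (Z(g, v) = v - 1*196 = v - 196 = -196 + v)
k = 2539680 (k = 1847584 + 692096 = 2539680)
k + Z(2143, Q((-2 + 1)**2)) = 2539680 + (-196 + 2*(-2 + 1)**2) = 2539680 + (-196 + 2*(-1)**2) = 2539680 + (-196 + 2*1) = 2539680 + (-196 + 2) = 2539680 - 194 = 2539486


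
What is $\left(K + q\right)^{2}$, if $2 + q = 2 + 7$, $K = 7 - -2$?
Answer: $256$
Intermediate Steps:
$K = 9$ ($K = 7 + 2 = 9$)
$q = 7$ ($q = -2 + \left(2 + 7\right) = -2 + 9 = 7$)
$\left(K + q\right)^{2} = \left(9 + 7\right)^{2} = 16^{2} = 256$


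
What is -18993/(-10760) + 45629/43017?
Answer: 1307989921/462862920 ≈ 2.8259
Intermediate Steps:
-18993/(-10760) + 45629/43017 = -18993*(-1/10760) + 45629*(1/43017) = 18993/10760 + 45629/43017 = 1307989921/462862920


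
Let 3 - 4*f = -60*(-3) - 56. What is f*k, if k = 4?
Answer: -121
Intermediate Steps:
f = -121/4 (f = ¾ - (-60*(-3) - 56)/4 = ¾ - (180 - 56)/4 = ¾ - ¼*124 = ¾ - 31 = -121/4 ≈ -30.250)
f*k = -121/4*4 = -121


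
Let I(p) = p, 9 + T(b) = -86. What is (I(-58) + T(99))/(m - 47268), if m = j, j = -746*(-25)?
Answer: 153/28618 ≈ 0.0053463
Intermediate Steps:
j = 18650
T(b) = -95 (T(b) = -9 - 86 = -95)
m = 18650
(I(-58) + T(99))/(m - 47268) = (-58 - 95)/(18650 - 47268) = -153/(-28618) = -153*(-1/28618) = 153/28618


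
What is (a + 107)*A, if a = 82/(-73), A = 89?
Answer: 687881/73 ≈ 9423.0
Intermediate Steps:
a = -82/73 (a = 82*(-1/73) = -82/73 ≈ -1.1233)
(a + 107)*A = (-82/73 + 107)*89 = (7729/73)*89 = 687881/73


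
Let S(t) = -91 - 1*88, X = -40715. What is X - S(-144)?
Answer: -40536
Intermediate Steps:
S(t) = -179 (S(t) = -91 - 88 = -179)
X - S(-144) = -40715 - 1*(-179) = -40715 + 179 = -40536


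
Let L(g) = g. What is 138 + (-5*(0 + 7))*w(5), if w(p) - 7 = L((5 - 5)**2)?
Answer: -107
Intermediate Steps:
w(p) = 7 (w(p) = 7 + (5 - 5)**2 = 7 + 0**2 = 7 + 0 = 7)
138 + (-5*(0 + 7))*w(5) = 138 - 5*(0 + 7)*7 = 138 - 5*7*7 = 138 - 35*7 = 138 - 245 = -107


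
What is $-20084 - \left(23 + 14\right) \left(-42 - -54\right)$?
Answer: $-20528$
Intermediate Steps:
$-20084 - \left(23 + 14\right) \left(-42 - -54\right) = -20084 - 37 \left(-42 + 54\right) = -20084 - 37 \cdot 12 = -20084 - 444 = -20528$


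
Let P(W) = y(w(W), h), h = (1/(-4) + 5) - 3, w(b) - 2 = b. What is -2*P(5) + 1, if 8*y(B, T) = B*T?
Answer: -33/16 ≈ -2.0625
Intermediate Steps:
w(b) = 2 + b
h = 7/4 (h = (1*(-1/4) + 5) - 3 = (-1/4 + 5) - 3 = 19/4 - 3 = 7/4 ≈ 1.7500)
y(B, T) = B*T/8 (y(B, T) = (B*T)/8 = B*T/8)
P(W) = 7/16 + 7*W/32 (P(W) = (1/8)*(2 + W)*(7/4) = 7/16 + 7*W/32)
-2*P(5) + 1 = -2*(7/16 + (7/32)*5) + 1 = -2*(7/16 + 35/32) + 1 = -2*49/32 + 1 = -49/16 + 1 = -33/16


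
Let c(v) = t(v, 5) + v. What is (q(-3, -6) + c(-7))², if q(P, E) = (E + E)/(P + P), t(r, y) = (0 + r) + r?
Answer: 361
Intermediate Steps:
t(r, y) = 2*r (t(r, y) = r + r = 2*r)
q(P, E) = E/P (q(P, E) = (2*E)/((2*P)) = (2*E)*(1/(2*P)) = E/P)
c(v) = 3*v (c(v) = 2*v + v = 3*v)
(q(-3, -6) + c(-7))² = (-6/(-3) + 3*(-7))² = (-6*(-⅓) - 21)² = (2 - 21)² = (-19)² = 361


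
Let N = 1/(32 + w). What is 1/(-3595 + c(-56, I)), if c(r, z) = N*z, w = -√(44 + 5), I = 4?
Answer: -25/89871 ≈ -0.00027818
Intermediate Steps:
w = -7 (w = -√49 = -1*7 = -7)
N = 1/25 (N = 1/(32 - 7) = 1/25 ≈ 0.040000)
c(r, z) = z/25
1/(-3595 + c(-56, I)) = 1/(-3595 + (1/25)*4) = 1/(-3595 + 4/25) = 1/(-89871/25) = -25/89871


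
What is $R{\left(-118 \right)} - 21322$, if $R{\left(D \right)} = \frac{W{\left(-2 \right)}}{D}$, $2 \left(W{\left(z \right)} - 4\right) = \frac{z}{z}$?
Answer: $- \frac{5032001}{236} \approx -21322.0$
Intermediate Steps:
$W{\left(z \right)} = \frac{9}{2}$ ($W{\left(z \right)} = 4 + \frac{z \frac{1}{z}}{2} = 4 + \frac{1}{2} \cdot 1 = 4 + \frac{1}{2} = \frac{9}{2}$)
$R{\left(D \right)} = \frac{9}{2 D}$
$R{\left(-118 \right)} - 21322 = \frac{9}{2 \left(-118\right)} - 21322 = \frac{9}{2} \left(- \frac{1}{118}\right) - 21322 = - \frac{9}{236} - 21322 = - \frac{5032001}{236}$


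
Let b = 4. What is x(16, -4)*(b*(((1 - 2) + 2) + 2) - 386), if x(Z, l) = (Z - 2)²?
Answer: -73304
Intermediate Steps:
x(Z, l) = (-2 + Z)²
x(16, -4)*(b*(((1 - 2) + 2) + 2) - 386) = (-2 + 16)²*(4*(((1 - 2) + 2) + 2) - 386) = 14²*(4*((-1 + 2) + 2) - 386) = 196*(4*(1 + 2) - 386) = 196*(4*3 - 386) = 196*(12 - 386) = 196*(-374) = -73304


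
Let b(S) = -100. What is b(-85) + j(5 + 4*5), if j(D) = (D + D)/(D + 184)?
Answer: -20850/209 ≈ -99.761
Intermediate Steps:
j(D) = 2*D/(184 + D) (j(D) = (2*D)/(184 + D) = 2*D/(184 + D))
b(-85) + j(5 + 4*5) = -100 + 2*(5 + 4*5)/(184 + (5 + 4*5)) = -100 + 2*(5 + 20)/(184 + (5 + 20)) = -100 + 2*25/(184 + 25) = -100 + 2*25/209 = -100 + 2*25*(1/209) = -100 + 50/209 = -20850/209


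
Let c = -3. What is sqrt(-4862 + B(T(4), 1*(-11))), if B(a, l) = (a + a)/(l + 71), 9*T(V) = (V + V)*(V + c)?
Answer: I*sqrt(9845490)/45 ≈ 69.728*I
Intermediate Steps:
T(V) = 2*V*(-3 + V)/9 (T(V) = ((V + V)*(V - 3))/9 = ((2*V)*(-3 + V))/9 = (2*V*(-3 + V))/9 = 2*V*(-3 + V)/9)
B(a, l) = 2*a/(71 + l) (B(a, l) = (2*a)/(71 + l) = 2*a/(71 + l))
sqrt(-4862 + B(T(4), 1*(-11))) = sqrt(-4862 + 2*((2/9)*4*(-3 + 4))/(71 + 1*(-11))) = sqrt(-4862 + 2*((2/9)*4*1)/(71 - 11)) = sqrt(-4862 + 2*(8/9)/60) = sqrt(-4862 + 2*(8/9)*(1/60)) = sqrt(-4862 + 4/135) = sqrt(-656366/135) = I*sqrt(9845490)/45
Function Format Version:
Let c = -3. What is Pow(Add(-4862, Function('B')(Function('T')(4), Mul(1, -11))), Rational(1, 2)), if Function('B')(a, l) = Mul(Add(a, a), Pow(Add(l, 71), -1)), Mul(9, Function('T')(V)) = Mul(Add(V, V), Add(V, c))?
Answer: Mul(Rational(1, 45), I, Pow(9845490, Rational(1, 2))) ≈ Mul(69.728, I)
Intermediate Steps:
Function('T')(V) = Mul(Rational(2, 9), V, Add(-3, V)) (Function('T')(V) = Mul(Rational(1, 9), Mul(Add(V, V), Add(V, -3))) = Mul(Rational(1, 9), Mul(Mul(2, V), Add(-3, V))) = Mul(Rational(1, 9), Mul(2, V, Add(-3, V))) = Mul(Rational(2, 9), V, Add(-3, V)))
Function('B')(a, l) = Mul(2, a, Pow(Add(71, l), -1)) (Function('B')(a, l) = Mul(Mul(2, a), Pow(Add(71, l), -1)) = Mul(2, a, Pow(Add(71, l), -1)))
Pow(Add(-4862, Function('B')(Function('T')(4), Mul(1, -11))), Rational(1, 2)) = Pow(Add(-4862, Mul(2, Mul(Rational(2, 9), 4, Add(-3, 4)), Pow(Add(71, Mul(1, -11)), -1))), Rational(1, 2)) = Pow(Add(-4862, Mul(2, Mul(Rational(2, 9), 4, 1), Pow(Add(71, -11), -1))), Rational(1, 2)) = Pow(Add(-4862, Mul(2, Rational(8, 9), Pow(60, -1))), Rational(1, 2)) = Pow(Add(-4862, Mul(2, Rational(8, 9), Rational(1, 60))), Rational(1, 2)) = Pow(Add(-4862, Rational(4, 135)), Rational(1, 2)) = Pow(Rational(-656366, 135), Rational(1, 2)) = Mul(Rational(1, 45), I, Pow(9845490, Rational(1, 2)))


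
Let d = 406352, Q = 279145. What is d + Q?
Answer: 685497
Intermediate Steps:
d + Q = 406352 + 279145 = 685497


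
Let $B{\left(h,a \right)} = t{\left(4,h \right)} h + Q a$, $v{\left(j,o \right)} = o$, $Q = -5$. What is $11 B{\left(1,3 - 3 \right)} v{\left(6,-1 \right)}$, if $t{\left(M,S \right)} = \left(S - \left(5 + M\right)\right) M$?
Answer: $352$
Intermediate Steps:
$t{\left(M,S \right)} = M \left(-5 + S - M\right)$ ($t{\left(M,S \right)} = \left(-5 + S - M\right) M = M \left(-5 + S - M\right)$)
$B{\left(h,a \right)} = - 5 a + h \left(-36 + 4 h\right)$ ($B{\left(h,a \right)} = 4 \left(-5 + h - 4\right) h - 5 a = 4 \left(-9 + h\right) h - 5 a = \left(-36 + 4 h\right) h - 5 a = h \left(-36 + 4 h\right) - 5 a = - 5 a + h \left(-36 + 4 h\right)$)
$11 B{\left(1,3 - 3 \right)} v{\left(6,-1 \right)} = 11 \left(- 5 \left(3 - 3\right) + 4 \cdot 1 \left(-9 + 1\right)\right) \left(-1\right) = 11 \left(\left(-5\right) 0 + 4 \cdot 1 \left(-8\right)\right) \left(-1\right) = 11 \left(0 - 32\right) \left(-1\right) = 11 \left(-32\right) \left(-1\right) = \left(-352\right) \left(-1\right) = 352$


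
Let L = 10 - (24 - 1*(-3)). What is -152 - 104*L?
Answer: 1616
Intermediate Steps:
L = -17 (L = 10 - (24 + 3) = 10 - 1*27 = 10 - 27 = -17)
-152 - 104*L = -152 - 104*(-17) = -152 + 1768 = 1616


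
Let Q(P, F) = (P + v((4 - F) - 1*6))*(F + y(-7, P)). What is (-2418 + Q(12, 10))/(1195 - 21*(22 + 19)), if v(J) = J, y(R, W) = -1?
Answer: -1209/167 ≈ -7.2395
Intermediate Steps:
Q(P, F) = (-1 + F)*(-2 + P - F) (Q(P, F) = (P + ((4 - F) - 1*6))*(F - 1) = (P + ((4 - F) - 6))*(-1 + F) = (P + (-2 - F))*(-1 + F) = (-2 + P - F)*(-1 + F) = (-1 + F)*(-2 + P - F))
(-2418 + Q(12, 10))/(1195 - 21*(22 + 19)) = (-2418 + (2 - 1*10 - 1*12 - 1*10² + 10*12))/(1195 - 21*(22 + 19)) = (-2418 + (2 - 10 - 12 - 1*100 + 120))/(1195 - 21*41) = (-2418 + (2 - 10 - 12 - 100 + 120))/(1195 - 861) = (-2418 + 0)/334 = -2418*1/334 = -1209/167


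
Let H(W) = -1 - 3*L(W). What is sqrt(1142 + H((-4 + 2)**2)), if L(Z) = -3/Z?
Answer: sqrt(4573)/2 ≈ 33.812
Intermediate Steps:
H(W) = -1 + 9/W (H(W) = -1 - (-9)/W = -1 + 9/W)
sqrt(1142 + H((-4 + 2)**2)) = sqrt(1142 + (9 - (-4 + 2)**2)/((-4 + 2)**2)) = sqrt(1142 + (9 - 1*(-2)**2)/((-2)**2)) = sqrt(1142 + (9 - 1*4)/4) = sqrt(1142 + (9 - 4)/4) = sqrt(1142 + (1/4)*5) = sqrt(1142 + 5/4) = sqrt(4573/4) = sqrt(4573)/2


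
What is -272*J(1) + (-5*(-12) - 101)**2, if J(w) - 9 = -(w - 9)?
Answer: -2943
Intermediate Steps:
J(w) = 18 - w (J(w) = 9 - (w - 9) = 9 - (-9 + w) = 9 + (9 - w) = 18 - w)
-272*J(1) + (-5*(-12) - 101)**2 = -272*(18 - 1*1) + (-5*(-12) - 101)**2 = -272*(18 - 1) + (60 - 101)**2 = -272*17 + (-41)**2 = -4624 + 1681 = -2943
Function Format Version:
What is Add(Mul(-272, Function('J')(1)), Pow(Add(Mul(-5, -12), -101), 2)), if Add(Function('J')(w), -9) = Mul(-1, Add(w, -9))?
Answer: -2943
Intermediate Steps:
Function('J')(w) = Add(18, Mul(-1, w)) (Function('J')(w) = Add(9, Mul(-1, Add(w, -9))) = Add(9, Mul(-1, Add(-9, w))) = Add(9, Add(9, Mul(-1, w))) = Add(18, Mul(-1, w)))
Add(Mul(-272, Function('J')(1)), Pow(Add(Mul(-5, -12), -101), 2)) = Add(Mul(-272, Add(18, Mul(-1, 1))), Pow(Add(Mul(-5, -12), -101), 2)) = Add(Mul(-272, Add(18, -1)), Pow(Add(60, -101), 2)) = Add(Mul(-272, 17), Pow(-41, 2)) = Add(-4624, 1681) = -2943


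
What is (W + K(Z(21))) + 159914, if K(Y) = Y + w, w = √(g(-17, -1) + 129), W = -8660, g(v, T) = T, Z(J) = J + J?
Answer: 151296 + 8*√2 ≈ 1.5131e+5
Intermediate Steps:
Z(J) = 2*J
w = 8*√2 (w = √(-1 + 129) = √128 = 8*√2 ≈ 11.314)
K(Y) = Y + 8*√2
(W + K(Z(21))) + 159914 = (-8660 + (2*21 + 8*√2)) + 159914 = (-8660 + (42 + 8*√2)) + 159914 = (-8618 + 8*√2) + 159914 = 151296 + 8*√2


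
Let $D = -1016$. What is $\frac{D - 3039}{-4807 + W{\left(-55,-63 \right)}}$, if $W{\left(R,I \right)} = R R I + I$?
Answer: $\frac{811}{39089} \approx 0.020748$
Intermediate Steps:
$W{\left(R,I \right)} = I + I R^{2}$ ($W{\left(R,I \right)} = R^{2} I + I = I R^{2} + I = I + I R^{2}$)
$\frac{D - 3039}{-4807 + W{\left(-55,-63 \right)}} = \frac{-1016 - 3039}{-4807 - 63 \left(1 + \left(-55\right)^{2}\right)} = - \frac{4055}{-4807 - 63 \left(1 + 3025\right)} = - \frac{4055}{-4807 - 190638} = - \frac{4055}{-195445} = \left(-4055\right) \left(- \frac{1}{195445}\right) = \frac{811}{39089}$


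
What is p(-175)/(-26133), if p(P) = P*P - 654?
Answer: -29971/26133 ≈ -1.1469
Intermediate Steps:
p(P) = -654 + P² (p(P) = P² - 654 = -654 + P²)
p(-175)/(-26133) = (-654 + (-175)²)/(-26133) = (-654 + 30625)*(-1/26133) = 29971*(-1/26133) = -29971/26133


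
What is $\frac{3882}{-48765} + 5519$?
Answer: $\frac{89710051}{16255} \approx 5518.9$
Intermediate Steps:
$\frac{3882}{-48765} + 5519 = 3882 \left(- \frac{1}{48765}\right) + 5519 = - \frac{1294}{16255} + 5519 = \frac{89710051}{16255}$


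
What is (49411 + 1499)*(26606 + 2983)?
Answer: 1506375990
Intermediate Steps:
(49411 + 1499)*(26606 + 2983) = 50910*29589 = 1506375990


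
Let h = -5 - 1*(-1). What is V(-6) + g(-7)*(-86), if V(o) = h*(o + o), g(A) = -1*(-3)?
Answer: -210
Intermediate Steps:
g(A) = 3
h = -4 (h = -5 + 1 = -4)
V(o) = -8*o (V(o) = -4*(o + o) = -8*o)
V(-6) + g(-7)*(-86) = -8*(-6) + 3*(-86) = 48 - 258 = -210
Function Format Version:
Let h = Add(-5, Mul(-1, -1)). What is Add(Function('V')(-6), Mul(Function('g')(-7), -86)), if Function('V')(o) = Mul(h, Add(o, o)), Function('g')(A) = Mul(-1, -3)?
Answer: -210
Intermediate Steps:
Function('g')(A) = 3
h = -4 (h = Add(-5, 1) = -4)
Function('V')(o) = Mul(-8, o) (Function('V')(o) = Mul(-4, Add(o, o)) = Mul(-4, Mul(2, o)) = Mul(-8, o))
Add(Function('V')(-6), Mul(Function('g')(-7), -86)) = Add(Mul(-8, -6), Mul(3, -86)) = Add(48, -258) = -210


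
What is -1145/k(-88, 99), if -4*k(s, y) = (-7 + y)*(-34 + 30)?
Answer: -1145/92 ≈ -12.446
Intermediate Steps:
k(s, y) = -7 + y (k(s, y) = -(-7 + y)*(-34 + 30)/4 = -(-7 + y)*(-4)/4 = -(28 - 4*y)/4 = -7 + y)
-1145/k(-88, 99) = -1145/(-7 + 99) = -1145/92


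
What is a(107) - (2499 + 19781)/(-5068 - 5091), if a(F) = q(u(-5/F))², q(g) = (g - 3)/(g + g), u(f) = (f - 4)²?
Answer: 842752763874399/357110439104239 ≈ 2.3599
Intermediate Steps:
u(f) = (-4 + f)²
q(g) = (-3 + g)/(2*g) (q(g) = (-3 + g)/((2*g)) = (-3 + g)*(1/(2*g)) = (-3 + g)/(2*g))
a(F) = (-3 + (-4 - 5/F)²)²/(4*(-4 - 5/F)⁴) (a(F) = ((-3 + (-4 - 5/F)²)/(2*((-4 - 5/F)²)))² = ((-3 + (-4 - 5/F)²)/(2*(-4 - 5/F)²))² = (-3 + (-4 - 5/F)²)²/(4*(-4 - 5/F)⁴))
a(107) - (2499 + 19781)/(-5068 - 5091) = ((5 + 4*107)² - 3*107²)²/(4*(5 + 4*107)⁴) - (2499 + 19781)/(-5068 - 5091) = ((5 + 428)² - 3*11449)²/(4*(5 + 428)⁴) - 22280/(-10159) = (¼)*(433² - 34347)²/433⁴ - 22280*(-1)/10159 = (¼)*(1/35152125121)*(187489 - 34347)² - 1*(-22280/10159) = (¼)*(1/35152125121)*153142² + 22280/10159 = (¼)*(1/35152125121)*23452472164 + 22280/10159 = 5863118041/35152125121 + 22280/10159 = 842752763874399/357110439104239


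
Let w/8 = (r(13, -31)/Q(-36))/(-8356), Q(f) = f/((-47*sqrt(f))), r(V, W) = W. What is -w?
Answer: -1457*I/6267 ≈ -0.23249*I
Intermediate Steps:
Q(f) = -sqrt(f)/47 (Q(f) = f*(-1/(47*sqrt(f))) = -sqrt(f)/47)
w = 1457*I/6267 (w = 8*(-31*47*I/6/(-8356)) = 8*(-31*47*I/6*(-1/8356)) = 8*(-1457*I/6*(-1/8356)) = 8*(1457*I/50136) = 1457*I/6267 ≈ 0.23249*I)
-w = -1457*I/6267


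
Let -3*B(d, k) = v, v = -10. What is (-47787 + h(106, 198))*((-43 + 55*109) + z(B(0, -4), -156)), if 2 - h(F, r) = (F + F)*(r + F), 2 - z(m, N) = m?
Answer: -667861172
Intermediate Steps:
B(d, k) = 10/3 (B(d, k) = -⅓*(-10) = 10/3)
z(m, N) = 2 - m
h(F, r) = 2 - 2*F*(F + r) (h(F, r) = 2 - (F + F)*(r + F) = 2 - 2*F*(F + r))
(-47787 + h(106, 198))*((-43 + 55*109) + z(B(0, -4), -156)) = (-47787 + (2 - 2*106² - 2*106*198))*((-43 + 55*109) + (2 - 1*10/3)) = (-47787 + (2 - 2*11236 - 41976))*((-43 + 5995) + (2 - 10/3)) = (-47787 + (2 - 22472 - 41976))*(5952 - 4/3) = (-47787 - 64446)*(17852/3) = -112233*17852/3 = -667861172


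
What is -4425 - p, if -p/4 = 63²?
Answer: 11451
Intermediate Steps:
p = -15876 (p = -4*63² = -4*3969 = -15876)
-4425 - p = -4425 - 1*(-15876) = -4425 + 15876 = 11451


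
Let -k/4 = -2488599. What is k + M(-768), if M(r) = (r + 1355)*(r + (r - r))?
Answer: 9503580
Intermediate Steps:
k = 9954396 (k = -4*(-2488599) = 9954396)
M(r) = r*(1355 + r) (M(r) = (1355 + r)*(r + 0) = (1355 + r)*r = r*(1355 + r))
k + M(-768) = 9954396 - 768*(1355 - 768) = 9954396 - 768*587 = 9954396 - 450816 = 9503580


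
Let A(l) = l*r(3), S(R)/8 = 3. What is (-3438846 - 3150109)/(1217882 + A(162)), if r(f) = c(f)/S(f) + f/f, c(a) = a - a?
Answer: -6588955/1218044 ≈ -5.4095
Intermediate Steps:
c(a) = 0
S(R) = 24 (S(R) = 8*3 = 24)
r(f) = 1 (r(f) = 0/24 + f/f = 0*(1/24) + 1 = 0 + 1 = 1)
A(l) = l (A(l) = l*1 = l)
(-3438846 - 3150109)/(1217882 + A(162)) = (-3438846 - 3150109)/(1217882 + 162) = -6588955/1218044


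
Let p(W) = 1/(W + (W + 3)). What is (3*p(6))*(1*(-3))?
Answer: -⅗ ≈ -0.60000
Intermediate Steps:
p(W) = 1/(3 + 2*W) (p(W) = 1/(W + (3 + W)) = 1/(3 + 2*W))
(3*p(6))*(1*(-3)) = (3/(3 + 2*6))*(1*(-3)) = (3/(3 + 12))*(-3) = (3/15)*(-3) = (3*(1/15))*(-3) = (⅕)*(-3) = -⅗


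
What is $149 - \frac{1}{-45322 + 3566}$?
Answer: $\frac{6221645}{41756} \approx 149.0$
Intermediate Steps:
$149 - \frac{1}{-45322 + 3566} = 149 - \frac{1}{-41756} = 149 - - \frac{1}{41756} = 149 + \frac{1}{41756} = \frac{6221645}{41756}$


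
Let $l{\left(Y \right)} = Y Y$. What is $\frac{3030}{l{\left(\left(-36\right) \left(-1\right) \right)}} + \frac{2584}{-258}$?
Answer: $- \frac{71309}{9288} \approx -7.6775$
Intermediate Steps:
$l{\left(Y \right)} = Y^{2}$
$\frac{3030}{l{\left(\left(-36\right) \left(-1\right) \right)}} + \frac{2584}{-258} = \frac{3030}{\left(\left(-36\right) \left(-1\right)\right)^{2}} + \frac{2584}{-258} = \frac{3030}{36^{2}} + 2584 \left(- \frac{1}{258}\right) = \frac{3030}{1296} - \frac{1292}{129} = 3030 \cdot \frac{1}{1296} - \frac{1292}{129} = \frac{505}{216} - \frac{1292}{129} = - \frac{71309}{9288}$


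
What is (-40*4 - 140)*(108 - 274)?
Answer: 49800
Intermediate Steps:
(-40*4 - 140)*(108 - 274) = (-160 - 140)*(-166) = -300*(-166) = 49800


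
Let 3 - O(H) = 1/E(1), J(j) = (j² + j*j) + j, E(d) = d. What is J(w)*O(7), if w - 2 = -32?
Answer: 3540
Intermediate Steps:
w = -30 (w = 2 - 32 = -30)
J(j) = j + 2*j² (J(j) = (j² + j²) + j = 2*j² + j = j + 2*j²)
O(H) = 2 (O(H) = 3 - 1/1 = 3 - 1*1 = 3 - 1 = 2)
J(w)*O(7) = -30*(1 + 2*(-30))*2 = -30*(1 - 60)*2 = -30*(-59)*2 = 1770*2 = 3540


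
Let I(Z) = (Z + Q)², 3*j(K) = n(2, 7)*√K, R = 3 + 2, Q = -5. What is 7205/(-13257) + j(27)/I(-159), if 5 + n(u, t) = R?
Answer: -7205/13257 ≈ -0.54349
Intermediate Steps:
R = 5
n(u, t) = 0 (n(u, t) = -5 + 5 = 0)
j(K) = 0 (j(K) = (0*√K)/3 = (⅓)*0 = 0)
I(Z) = (-5 + Z)² (I(Z) = (Z - 5)² = (-5 + Z)²)
7205/(-13257) + j(27)/I(-159) = 7205/(-13257) + 0/((-5 - 159)²) = 7205*(-1/13257) + 0/((-164)²) = -7205/13257 + 0/26896 = -7205/13257 + 0*(1/26896) = -7205/13257 + 0 = -7205/13257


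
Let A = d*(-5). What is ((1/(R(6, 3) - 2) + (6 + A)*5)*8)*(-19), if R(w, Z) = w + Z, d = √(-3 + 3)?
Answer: -32072/7 ≈ -4581.7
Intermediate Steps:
d = 0 (d = √0 = 0)
R(w, Z) = Z + w
A = 0 (A = 0*(-5) = 0)
((1/(R(6, 3) - 2) + (6 + A)*5)*8)*(-19) = ((1/((3 + 6) - 2) + (6 + 0)*5)*8)*(-19) = ((1/(9 - 2) + 6*5)*8)*(-19) = ((1/7 + 30)*8)*(-19) = ((⅐ + 30)*8)*(-19) = ((211/7)*8)*(-19) = (1688/7)*(-19) = -32072/7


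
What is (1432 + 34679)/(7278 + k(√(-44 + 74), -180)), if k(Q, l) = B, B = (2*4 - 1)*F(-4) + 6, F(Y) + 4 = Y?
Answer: 36111/7228 ≈ 4.9960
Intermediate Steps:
F(Y) = -4 + Y
B = -50 (B = (2*4 - 1)*(-4 - 4) + 6 = (8 - 1)*(-8) + 6 = 7*(-8) + 6 = -56 + 6 = -50)
k(Q, l) = -50
(1432 + 34679)/(7278 + k(√(-44 + 74), -180)) = (1432 + 34679)/(7278 - 50) = 36111/7228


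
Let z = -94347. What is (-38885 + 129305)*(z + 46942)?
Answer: -4286360100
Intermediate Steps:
(-38885 + 129305)*(z + 46942) = (-38885 + 129305)*(-94347 + 46942) = 90420*(-47405) = -4286360100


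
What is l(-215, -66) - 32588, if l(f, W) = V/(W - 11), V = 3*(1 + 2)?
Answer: -2509285/77 ≈ -32588.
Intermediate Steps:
V = 9 (V = 3*3 = 9)
l(f, W) = 9/(-11 + W) (l(f, W) = 9/(W - 11) = 9/(-11 + W))
l(-215, -66) - 32588 = 9/(-11 - 66) - 32588 = 9/(-77) - 32588 = 9*(-1/77) - 32588 = -9/77 - 32588 = -2509285/77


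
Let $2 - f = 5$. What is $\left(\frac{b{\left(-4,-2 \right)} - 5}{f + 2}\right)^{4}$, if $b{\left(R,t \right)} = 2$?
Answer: $81$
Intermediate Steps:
$f = -3$ ($f = 2 - 5 = -3$)
$\left(\frac{b{\left(-4,-2 \right)} - 5}{f + 2}\right)^{4} = \left(\frac{2 - 5}{-3 + 2}\right)^{4} = \left(- \frac{3}{-1}\right)^{4} = \left(\left(-3\right) \left(-1\right)\right)^{4} = 3^{4} = 81$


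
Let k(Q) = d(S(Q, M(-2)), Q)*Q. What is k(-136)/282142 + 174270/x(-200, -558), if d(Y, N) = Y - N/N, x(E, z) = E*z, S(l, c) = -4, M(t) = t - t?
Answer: 820746239/524784120 ≈ 1.5640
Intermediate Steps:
M(t) = 0
d(Y, N) = -1 + Y (d(Y, N) = Y - 1*1 = Y - 1 = -1 + Y)
k(Q) = -5*Q (k(Q) = (-1 - 4)*Q = -5*Q)
k(-136)/282142 + 174270/x(-200, -558) = -5*(-136)/282142 + 174270/((-200*(-558))) = 680*(1/282142) + 174270/111600 = 340/141071 + 174270*(1/111600) = 340/141071 + 5809/3720 = 820746239/524784120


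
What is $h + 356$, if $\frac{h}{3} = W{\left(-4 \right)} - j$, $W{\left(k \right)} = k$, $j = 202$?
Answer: $-262$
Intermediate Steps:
$h = -618$ ($h = 3 \left(-4 - 202\right) = 3 \left(-206\right) = -618$)
$h + 356 = -618 + 356 = -262$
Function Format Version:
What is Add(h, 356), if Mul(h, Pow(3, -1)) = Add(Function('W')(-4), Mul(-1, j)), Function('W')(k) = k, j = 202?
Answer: -262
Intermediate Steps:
h = -618 (h = Mul(3, Add(-4, Mul(-1, 202))) = Mul(3, Add(-4, -202)) = Mul(3, -206) = -618)
Add(h, 356) = Add(-618, 356) = -262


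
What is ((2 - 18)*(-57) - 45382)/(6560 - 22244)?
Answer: 22235/7842 ≈ 2.8354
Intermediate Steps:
((2 - 18)*(-57) - 45382)/(6560 - 22244) = (-16*(-57) - 45382)/(-15684) = (912 - 45382)*(-1/15684) = -44470*(-1/15684) = 22235/7842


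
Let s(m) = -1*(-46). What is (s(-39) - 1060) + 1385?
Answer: 371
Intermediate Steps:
s(m) = 46
(s(-39) - 1060) + 1385 = (46 - 1060) + 1385 = -1014 + 1385 = 371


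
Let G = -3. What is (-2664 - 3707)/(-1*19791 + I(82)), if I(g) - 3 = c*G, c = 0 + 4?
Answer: 6371/19800 ≈ 0.32177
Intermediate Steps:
c = 4
I(g) = -9 (I(g) = 3 + 4*(-3) = 3 - 12 = -9)
(-2664 - 3707)/(-1*19791 + I(82)) = (-2664 - 3707)/(-1*19791 - 9) = -6371/(-19791 - 9) = -6371/(-19800) = -6371*(-1/19800) = 6371/19800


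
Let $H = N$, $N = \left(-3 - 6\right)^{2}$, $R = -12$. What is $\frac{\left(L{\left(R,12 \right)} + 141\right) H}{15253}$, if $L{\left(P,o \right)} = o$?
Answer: $\frac{12393}{15253} \approx 0.8125$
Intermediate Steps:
$N = 81$ ($N = \left(-9\right)^{2} = 81$)
$H = 81$
$\frac{\left(L{\left(R,12 \right)} + 141\right) H}{15253} = \frac{\left(12 + 141\right) 81}{15253} = 153 \cdot 81 \cdot \frac{1}{15253} = 12393 \cdot \frac{1}{15253} = \frac{12393}{15253}$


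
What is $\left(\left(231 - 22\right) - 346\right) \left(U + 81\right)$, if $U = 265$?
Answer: $-47402$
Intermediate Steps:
$\left(\left(231 - 22\right) - 346\right) \left(U + 81\right) = \left(\left(231 - 22\right) - 346\right) \left(265 + 81\right) = \left(209 - 346\right) 346 = \left(-137\right) 346 = -47402$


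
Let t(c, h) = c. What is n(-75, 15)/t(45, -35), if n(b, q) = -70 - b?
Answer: 1/9 ≈ 0.11111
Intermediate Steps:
n(-75, 15)/t(45, -35) = (-70 - 1*(-75))/45 = (-70 + 75)*(1/45) = 5*(1/45) = 1/9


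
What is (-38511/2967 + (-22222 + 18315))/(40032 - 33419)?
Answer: -3876860/6540257 ≈ -0.59277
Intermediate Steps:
(-38511/2967 + (-22222 + 18315))/(40032 - 33419) = (-38511*1/2967 - 3907)/6613 = (-12837/989 - 3907)*(1/6613) = -3876860/989*1/6613 = -3876860/6540257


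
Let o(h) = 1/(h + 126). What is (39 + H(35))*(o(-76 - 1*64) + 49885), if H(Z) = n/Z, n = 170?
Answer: 214405423/98 ≈ 2.1878e+6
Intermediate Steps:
o(h) = 1/(126 + h)
H(Z) = 170/Z
(39 + H(35))*(o(-76 - 1*64) + 49885) = (39 + 170/35)*(1/(126 + (-76 - 1*64)) + 49885) = (39 + 170*(1/35))*(1/(126 + (-76 - 64)) + 49885) = (39 + 34/7)*(1/(126 - 140) + 49885) = 307*(1/(-14) + 49885)/7 = 307*(-1/14 + 49885)/7 = (307/7)*(698389/14) = 214405423/98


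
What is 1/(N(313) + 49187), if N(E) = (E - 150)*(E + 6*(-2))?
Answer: 1/98250 ≈ 1.0178e-5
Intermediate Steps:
N(E) = (-150 + E)*(-12 + E) (N(E) = (-150 + E)*(E - 12) = (-150 + E)*(-12 + E))
1/(N(313) + 49187) = 1/((1800 + 313² - 162*313) + 49187) = 1/((1800 + 97969 - 50706) + 49187) = 1/(49063 + 49187) = 1/98250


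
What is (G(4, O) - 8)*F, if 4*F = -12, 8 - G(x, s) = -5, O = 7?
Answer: -15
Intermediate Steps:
G(x, s) = 13 (G(x, s) = 8 - 1*(-5) = 8 + 5 = 13)
F = -3 (F = (1/4)*(-12) = -3)
(G(4, O) - 8)*F = (13 - 8)*(-3) = 5*(-3) = -15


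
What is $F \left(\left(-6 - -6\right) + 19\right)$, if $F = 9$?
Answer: $171$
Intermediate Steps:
$F \left(\left(-6 - -6\right) + 19\right) = 9 \left(\left(-6 - -6\right) + 19\right) = 9 \left(\left(-6 + 6\right) + 19\right) = 9 \left(0 + 19\right) = 9 \cdot 19 = 171$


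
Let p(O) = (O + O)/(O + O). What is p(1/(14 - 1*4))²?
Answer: 1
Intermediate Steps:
p(O) = 1 (p(O) = (2*O)/((2*O)) = (2*O)*(1/(2*O)) = 1)
p(1/(14 - 1*4))² = 1² = 1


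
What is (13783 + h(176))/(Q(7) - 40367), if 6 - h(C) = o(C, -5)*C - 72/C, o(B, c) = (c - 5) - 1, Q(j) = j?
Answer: -345959/887920 ≈ -0.38963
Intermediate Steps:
o(B, c) = -6 + c (o(B, c) = (-5 + c) - 1 = -6 + c)
h(C) = 6 + 11*C + 72/C (h(C) = 6 - ((-6 - 5)*C - 72/C) = 6 - (-11*C - 72/C) = 6 - (-72/C - 11*C) = 6 + (11*C + 72/C) = 6 + 11*C + 72/C)
(13783 + h(176))/(Q(7) - 40367) = (13783 + (6 + 11*176 + 72/176))/(7 - 40367) = (13783 + (6 + 1936 + 72*(1/176)))/(-40360) = (13783 + (6 + 1936 + 9/22))*(-1/40360) = (13783 + 42733/22)*(-1/40360) = (345959/22)*(-1/40360) = -345959/887920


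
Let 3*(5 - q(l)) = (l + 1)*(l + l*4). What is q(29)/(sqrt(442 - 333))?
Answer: -1445*sqrt(109)/109 ≈ -138.41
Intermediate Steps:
q(l) = 5 - 5*l*(1 + l)/3 (q(l) = 5 - (l + 1)*(l + l*4)/3 = 5 - (1 + l)*(l + 4*l)/3 = 5 - (1 + l)*5*l/3 = 5 - 5*l*(1 + l)/3)
q(29)/(sqrt(442 - 333)) = (5 - 5/3*29 - 5/3*29**2)/(sqrt(442 - 333)) = (5 - 145/3 - 5/3*841)/(sqrt(109)) = (5 - 145/3 - 4205/3)*(sqrt(109)/109) = -1445*sqrt(109)/109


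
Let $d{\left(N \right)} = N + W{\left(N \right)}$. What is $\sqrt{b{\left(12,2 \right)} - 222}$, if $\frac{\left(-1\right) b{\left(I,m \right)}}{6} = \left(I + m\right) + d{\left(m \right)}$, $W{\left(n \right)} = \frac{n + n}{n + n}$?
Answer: $18 i \approx 18.0 i$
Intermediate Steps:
$W{\left(n \right)} = 1$ ($W{\left(n \right)} = \frac{2 n}{2 n} = 2 n \frac{1}{2 n} = 1$)
$d{\left(N \right)} = 1 + N$ ($d{\left(N \right)} = N + 1 = 1 + N$)
$b{\left(I,m \right)} = -6 - 12 m - 6 I$ ($b{\left(I,m \right)} = - 6 \left(\left(I + m\right) + \left(1 + m\right)\right) = - 6 \left(1 + I + 2 m\right) = -6 - 12 m - 6 I$)
$\sqrt{b{\left(12,2 \right)} - 222} = \sqrt{\left(-6 - 24 - 72\right) - 222} = \sqrt{-102 - 222} = \sqrt{-324} = 18 i$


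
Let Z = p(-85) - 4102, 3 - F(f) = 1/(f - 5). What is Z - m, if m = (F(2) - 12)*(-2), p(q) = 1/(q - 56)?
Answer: -193609/47 ≈ -4119.3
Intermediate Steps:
p(q) = 1/(-56 + q)
F(f) = 3 - 1/(-5 + f) (F(f) = 3 - 1/(f - 5) = 3 - 1/(-5 + f))
Z = -578383/141 (Z = 1/(-56 - 85) - 4102 = 1/(-141) - 4102 = -1/141 - 4102 = -578383/141 ≈ -4102.0)
m = 52/3 (m = ((-16 + 3*2)/(-5 + 2) - 12)*(-2) = ((-16 + 6)/(-3) - 12)*(-2) = (-1/3*(-10) - 12)*(-2) = (10/3 - 12)*(-2) = -26/3*(-2) = 52/3 ≈ 17.333)
Z - m = -578383/141 - 1*52/3 = -578383/141 - 52/3 = -193609/47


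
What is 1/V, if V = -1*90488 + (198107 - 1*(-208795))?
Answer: 1/316414 ≈ 3.1604e-6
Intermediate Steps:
V = 316414 (V = -90488 + (198107 + 208795) = -90488 + 406902 = 316414)
1/V = 1/316414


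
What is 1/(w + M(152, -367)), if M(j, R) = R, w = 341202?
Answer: 1/340835 ≈ 2.9340e-6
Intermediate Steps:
1/(w + M(152, -367)) = 1/(341202 - 367) = 1/340835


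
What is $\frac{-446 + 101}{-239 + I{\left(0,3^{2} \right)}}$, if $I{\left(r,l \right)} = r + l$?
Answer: $\frac{3}{2} \approx 1.5$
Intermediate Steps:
$I{\left(r,l \right)} = l + r$
$\frac{-446 + 101}{-239 + I{\left(0,3^{2} \right)}} = \frac{-446 + 101}{-239 + \left(3^{2} + 0\right)} = - \frac{345}{-239 + \left(9 + 0\right)} = - \frac{345}{-239 + 9} = - \frac{345}{-230} = \left(-345\right) \left(- \frac{1}{230}\right) = \frac{3}{2}$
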